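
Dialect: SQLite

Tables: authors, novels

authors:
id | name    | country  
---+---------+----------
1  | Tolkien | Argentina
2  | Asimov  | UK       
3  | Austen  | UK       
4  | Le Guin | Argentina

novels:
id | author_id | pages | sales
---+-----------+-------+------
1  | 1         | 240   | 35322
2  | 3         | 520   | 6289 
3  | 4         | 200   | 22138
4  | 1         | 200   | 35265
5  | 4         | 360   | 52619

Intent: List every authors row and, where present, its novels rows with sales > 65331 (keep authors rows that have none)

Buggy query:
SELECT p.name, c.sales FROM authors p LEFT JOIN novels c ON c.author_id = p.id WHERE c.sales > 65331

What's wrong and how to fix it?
Bug: A WHERE condition on the right-hand table after LEFT JOIN drops unmatched parents

Fix: Put 'c.sales > 65331' in the JOIN's ON clause instead of WHERE

Corrected query:
SELECT p.name, c.sales FROM authors p LEFT JOIN novels c ON c.author_id = p.id AND c.sales > 65331

Result:
name    | sales
--------+------
Tolkien | NULL 
Asimov  | NULL 
Austen  | NULL 
Le Guin | NULL 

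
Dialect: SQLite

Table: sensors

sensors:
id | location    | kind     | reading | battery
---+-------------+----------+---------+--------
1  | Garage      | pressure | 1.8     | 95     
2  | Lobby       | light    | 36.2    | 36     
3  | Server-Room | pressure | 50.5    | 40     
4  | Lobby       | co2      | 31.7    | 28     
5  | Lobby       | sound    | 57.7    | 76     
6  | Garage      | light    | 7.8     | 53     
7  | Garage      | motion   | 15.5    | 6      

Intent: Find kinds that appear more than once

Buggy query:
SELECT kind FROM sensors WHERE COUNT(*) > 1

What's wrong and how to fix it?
Bug: WHERE can't reference COUNT(*); aggregates are computed after WHERE

Fix: GROUP BY kind, then filter groups with HAVING COUNT(*) > 1

Corrected query:
SELECT kind FROM sensors GROUP BY kind HAVING COUNT(*) > 1

Result:
kind    
--------
light   
pressure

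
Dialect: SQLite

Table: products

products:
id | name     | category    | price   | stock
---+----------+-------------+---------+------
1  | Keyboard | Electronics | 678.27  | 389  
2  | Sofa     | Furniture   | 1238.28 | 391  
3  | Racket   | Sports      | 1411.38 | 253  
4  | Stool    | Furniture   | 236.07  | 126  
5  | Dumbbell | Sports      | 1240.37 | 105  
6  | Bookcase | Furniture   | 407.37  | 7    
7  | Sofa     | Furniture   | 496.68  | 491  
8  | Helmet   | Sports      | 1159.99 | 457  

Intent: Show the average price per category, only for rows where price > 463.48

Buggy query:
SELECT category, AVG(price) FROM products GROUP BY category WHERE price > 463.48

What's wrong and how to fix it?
Bug: WHERE cannot follow GROUP BY

Fix: Move the WHERE clause before GROUP BY

Corrected query:
SELECT category, AVG(price) FROM products WHERE price > 463.48 GROUP BY category

Result:
category    | AVG(price)
------------+-----------
Electronics | 678.27    
Furniture   | 867.48    
Sports      | 1270.58   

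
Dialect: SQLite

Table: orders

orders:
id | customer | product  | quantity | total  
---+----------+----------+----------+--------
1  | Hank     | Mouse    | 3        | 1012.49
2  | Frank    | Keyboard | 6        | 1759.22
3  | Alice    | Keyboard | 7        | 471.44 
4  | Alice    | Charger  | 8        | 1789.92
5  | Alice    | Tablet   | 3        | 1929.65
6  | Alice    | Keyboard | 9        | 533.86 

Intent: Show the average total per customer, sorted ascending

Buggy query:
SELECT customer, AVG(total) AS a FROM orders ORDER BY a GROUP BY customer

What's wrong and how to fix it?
Bug: ORDER BY appears before GROUP BY; SQL clause order requires GROUP BY first

Fix: Move ORDER BY to the end, after GROUP BY

Corrected query:
SELECT customer, AVG(total) AS a FROM orders GROUP BY customer ORDER BY a

Result:
customer | a        
---------+----------
Hank     | 1012.49  
Alice    | 1181.2175
Frank    | 1759.22  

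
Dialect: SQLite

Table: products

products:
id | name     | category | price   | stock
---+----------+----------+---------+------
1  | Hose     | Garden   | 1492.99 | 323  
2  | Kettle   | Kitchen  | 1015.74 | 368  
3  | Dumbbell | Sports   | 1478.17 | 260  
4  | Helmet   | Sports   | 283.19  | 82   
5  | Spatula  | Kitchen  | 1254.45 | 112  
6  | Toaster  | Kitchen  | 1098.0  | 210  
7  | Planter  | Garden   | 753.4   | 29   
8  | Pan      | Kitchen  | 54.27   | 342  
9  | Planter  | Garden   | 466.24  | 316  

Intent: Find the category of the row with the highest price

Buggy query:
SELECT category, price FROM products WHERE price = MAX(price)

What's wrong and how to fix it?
Bug: WHERE is evaluated per row; an aggregate over the whole table isn't defined there

Fix: Wrap MAX in a scalar subquery so WHERE compares against a single value

Corrected query:
SELECT category, price FROM products WHERE price = (SELECT MAX(price) FROM products)

Result:
category | price  
---------+--------
Garden   | 1492.99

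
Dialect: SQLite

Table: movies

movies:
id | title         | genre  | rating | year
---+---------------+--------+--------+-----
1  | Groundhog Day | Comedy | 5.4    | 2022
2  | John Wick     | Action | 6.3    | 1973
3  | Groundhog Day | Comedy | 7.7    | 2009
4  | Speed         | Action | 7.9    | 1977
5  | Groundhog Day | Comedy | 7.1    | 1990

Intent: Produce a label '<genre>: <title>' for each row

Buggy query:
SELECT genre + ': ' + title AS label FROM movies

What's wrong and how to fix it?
Bug: SQLite uses || for string concatenation; + coerces text to numbers (yielding 0)

Fix: Replace + with || to concatenate text

Corrected query:
SELECT genre || ': ' || title AS label FROM movies

Result:
label                
---------------------
Comedy: Groundhog Day
Action: John Wick    
Comedy: Groundhog Day
Action: Speed        
Comedy: Groundhog Day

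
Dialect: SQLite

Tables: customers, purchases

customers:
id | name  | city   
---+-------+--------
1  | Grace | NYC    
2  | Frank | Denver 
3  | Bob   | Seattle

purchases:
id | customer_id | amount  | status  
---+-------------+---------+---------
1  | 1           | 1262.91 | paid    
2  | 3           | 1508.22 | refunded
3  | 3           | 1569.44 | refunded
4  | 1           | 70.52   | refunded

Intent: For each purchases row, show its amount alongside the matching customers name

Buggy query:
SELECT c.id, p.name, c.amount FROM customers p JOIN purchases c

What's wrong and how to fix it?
Bug: Missing join condition: each purchases row is matched to all customers rows instead of just its own

Fix: Specify the join condition linking the foreign key to the parent id

Corrected query:
SELECT c.id, p.name, c.amount FROM customers p JOIN purchases c ON c.customer_id = p.id

Result:
id | name  | amount 
---+-------+--------
1  | Grace | 1262.91
2  | Bob   | 1508.22
3  | Bob   | 1569.44
4  | Grace | 70.52  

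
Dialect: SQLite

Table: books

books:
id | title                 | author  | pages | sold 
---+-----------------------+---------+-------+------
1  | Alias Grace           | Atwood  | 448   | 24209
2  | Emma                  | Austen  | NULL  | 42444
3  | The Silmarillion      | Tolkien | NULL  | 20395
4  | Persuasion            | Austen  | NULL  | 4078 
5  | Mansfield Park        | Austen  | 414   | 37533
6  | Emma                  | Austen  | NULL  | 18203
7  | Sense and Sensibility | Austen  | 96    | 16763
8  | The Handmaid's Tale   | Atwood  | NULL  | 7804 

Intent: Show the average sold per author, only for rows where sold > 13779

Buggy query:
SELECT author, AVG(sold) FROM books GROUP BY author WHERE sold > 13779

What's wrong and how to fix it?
Bug: WHERE cannot follow GROUP BY

Fix: Place WHERE between FROM and GROUP BY

Corrected query:
SELECT author, AVG(sold) FROM books WHERE sold > 13779 GROUP BY author

Result:
author  | AVG(sold)
--------+----------
Atwood  | 24209    
Austen  | 28735.75 
Tolkien | 20395    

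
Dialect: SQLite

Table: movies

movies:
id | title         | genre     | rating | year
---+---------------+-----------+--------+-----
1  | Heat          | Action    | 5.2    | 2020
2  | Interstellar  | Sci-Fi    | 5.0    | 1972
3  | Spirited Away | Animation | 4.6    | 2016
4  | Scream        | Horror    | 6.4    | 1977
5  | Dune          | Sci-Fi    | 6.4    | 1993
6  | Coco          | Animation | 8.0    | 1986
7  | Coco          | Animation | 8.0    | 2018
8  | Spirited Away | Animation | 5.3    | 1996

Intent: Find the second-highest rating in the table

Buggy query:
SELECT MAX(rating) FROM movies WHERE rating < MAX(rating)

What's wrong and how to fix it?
Bug: MAX(rating) on the right of the comparison is an aggregate-in-WHERE error

Fix: Put the inner MAX in a scalar subquery

Corrected query:
SELECT MAX(rating) FROM movies WHERE rating < (SELECT MAX(rating) FROM movies)

Result:
MAX(rating)
-----------
6.4        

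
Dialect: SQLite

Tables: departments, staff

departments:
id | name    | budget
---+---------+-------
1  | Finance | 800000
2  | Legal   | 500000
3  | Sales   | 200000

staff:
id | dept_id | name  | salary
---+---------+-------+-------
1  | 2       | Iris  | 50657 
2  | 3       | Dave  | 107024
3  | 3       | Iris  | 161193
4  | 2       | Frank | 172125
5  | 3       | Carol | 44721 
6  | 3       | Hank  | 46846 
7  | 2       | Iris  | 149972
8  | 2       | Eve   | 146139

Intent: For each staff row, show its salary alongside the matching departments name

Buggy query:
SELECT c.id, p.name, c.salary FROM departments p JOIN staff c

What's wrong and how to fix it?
Bug: Missing join condition: each staff row is matched to all departments rows instead of just its own

Fix: Add ON c.dept_id = p.id to the JOIN

Corrected query:
SELECT c.id, p.name, c.salary FROM departments p JOIN staff c ON c.dept_id = p.id

Result:
id | name  | salary
---+-------+-------
1  | Legal | 50657 
2  | Sales | 107024
3  | Sales | 161193
4  | Legal | 172125
5  | Sales | 44721 
6  | Sales | 46846 
7  | Legal | 149972
8  | Legal | 146139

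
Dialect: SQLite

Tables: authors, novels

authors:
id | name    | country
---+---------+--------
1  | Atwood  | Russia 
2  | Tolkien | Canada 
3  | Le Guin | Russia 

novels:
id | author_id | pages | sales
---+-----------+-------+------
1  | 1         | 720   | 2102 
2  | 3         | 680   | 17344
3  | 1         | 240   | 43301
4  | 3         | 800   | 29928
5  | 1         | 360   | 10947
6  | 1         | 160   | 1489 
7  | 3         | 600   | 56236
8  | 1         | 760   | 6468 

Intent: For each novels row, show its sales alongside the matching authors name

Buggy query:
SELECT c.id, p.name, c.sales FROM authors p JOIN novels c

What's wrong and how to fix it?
Bug: Missing join condition: each novels row is matched to all authors rows instead of just its own

Fix: Specify the join condition linking the foreign key to the parent id

Corrected query:
SELECT c.id, p.name, c.sales FROM authors p JOIN novels c ON c.author_id = p.id

Result:
id | name    | sales
---+---------+------
1  | Atwood  | 2102 
2  | Le Guin | 17344
3  | Atwood  | 43301
4  | Le Guin | 29928
5  | Atwood  | 10947
6  | Atwood  | 1489 
7  | Le Guin | 56236
8  | Atwood  | 6468 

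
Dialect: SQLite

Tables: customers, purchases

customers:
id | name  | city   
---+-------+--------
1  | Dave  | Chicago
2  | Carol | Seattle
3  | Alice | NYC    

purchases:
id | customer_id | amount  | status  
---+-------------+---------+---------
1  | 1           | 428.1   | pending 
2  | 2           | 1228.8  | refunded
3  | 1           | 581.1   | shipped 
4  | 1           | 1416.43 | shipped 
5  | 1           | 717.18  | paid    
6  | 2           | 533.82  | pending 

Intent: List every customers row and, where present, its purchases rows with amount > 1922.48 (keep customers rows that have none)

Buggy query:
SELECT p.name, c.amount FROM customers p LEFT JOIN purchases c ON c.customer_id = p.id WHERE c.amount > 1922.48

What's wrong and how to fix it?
Bug: A WHERE condition on the right-hand table after LEFT JOIN drops unmatched parents

Fix: Move the right-table condition into the ON clause so unmatched parents are kept

Corrected query:
SELECT p.name, c.amount FROM customers p LEFT JOIN purchases c ON c.customer_id = p.id AND c.amount > 1922.48

Result:
name  | amount
------+-------
Dave  | NULL  
Carol | NULL  
Alice | NULL  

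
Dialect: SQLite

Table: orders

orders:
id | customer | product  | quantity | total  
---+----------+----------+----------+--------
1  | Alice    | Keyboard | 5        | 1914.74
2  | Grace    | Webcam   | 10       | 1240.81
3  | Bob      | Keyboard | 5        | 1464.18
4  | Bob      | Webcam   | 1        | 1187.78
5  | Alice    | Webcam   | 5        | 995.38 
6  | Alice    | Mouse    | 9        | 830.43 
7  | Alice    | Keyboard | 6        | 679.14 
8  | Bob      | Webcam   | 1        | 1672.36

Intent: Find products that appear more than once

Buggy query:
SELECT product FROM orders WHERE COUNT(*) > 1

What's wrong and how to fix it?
Bug: COUNT(*) is an aggregate and cannot be used in WHERE

Fix: Group first, then use HAVING for the count condition

Corrected query:
SELECT product FROM orders GROUP BY product HAVING COUNT(*) > 1

Result:
product 
--------
Keyboard
Webcam  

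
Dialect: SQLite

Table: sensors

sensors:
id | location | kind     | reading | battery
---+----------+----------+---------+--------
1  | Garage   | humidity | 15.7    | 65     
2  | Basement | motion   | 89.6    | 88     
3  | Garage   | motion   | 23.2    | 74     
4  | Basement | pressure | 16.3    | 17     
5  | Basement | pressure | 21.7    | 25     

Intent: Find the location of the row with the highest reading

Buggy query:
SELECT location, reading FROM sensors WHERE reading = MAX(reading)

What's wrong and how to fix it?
Bug: MAX(reading) is an aggregate and cannot be used directly in WHERE

Fix: Use a subquery: WHERE reading = (SELECT MAX(reading) FROM sensors)

Corrected query:
SELECT location, reading FROM sensors WHERE reading = (SELECT MAX(reading) FROM sensors)

Result:
location | reading
---------+--------
Basement | 89.6   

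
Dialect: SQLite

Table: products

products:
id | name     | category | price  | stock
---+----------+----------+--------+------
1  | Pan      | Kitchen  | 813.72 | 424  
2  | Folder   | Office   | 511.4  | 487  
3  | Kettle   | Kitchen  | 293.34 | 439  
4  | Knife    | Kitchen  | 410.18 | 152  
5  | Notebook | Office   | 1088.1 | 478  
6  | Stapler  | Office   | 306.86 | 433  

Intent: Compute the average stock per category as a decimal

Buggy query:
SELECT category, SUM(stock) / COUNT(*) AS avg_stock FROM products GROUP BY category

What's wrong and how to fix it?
Bug: SUM(stock) and COUNT(*) are both integers; the division truncates the fractional part

Fix: Multiply by 1.0 (or CAST to REAL) to force floating-point division

Corrected query:
SELECT category, SUM(stock) * 1.0 / COUNT(*) AS avg_stock FROM products GROUP BY category

Result:
category | avg_stock 
---------+-----------
Kitchen  | 338.333333
Office   | 466       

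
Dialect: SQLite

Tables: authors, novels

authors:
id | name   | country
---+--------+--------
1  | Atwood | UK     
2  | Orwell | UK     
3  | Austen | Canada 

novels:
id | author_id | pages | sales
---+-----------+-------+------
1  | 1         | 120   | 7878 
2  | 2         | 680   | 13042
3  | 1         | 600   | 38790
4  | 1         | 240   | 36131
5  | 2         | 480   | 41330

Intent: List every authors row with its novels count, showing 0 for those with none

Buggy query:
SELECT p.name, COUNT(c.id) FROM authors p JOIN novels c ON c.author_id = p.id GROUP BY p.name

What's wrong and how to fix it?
Bug: INNER JOIN drops authors rows that have no matching novels rows

Fix: Switch to LEFT JOIN to retain unmatched parent rows

Corrected query:
SELECT p.name, COUNT(c.id) FROM authors p LEFT JOIN novels c ON c.author_id = p.id GROUP BY p.name

Result:
name   | COUNT(c.id)
-------+------------
Atwood | 3          
Austen | 0          
Orwell | 2          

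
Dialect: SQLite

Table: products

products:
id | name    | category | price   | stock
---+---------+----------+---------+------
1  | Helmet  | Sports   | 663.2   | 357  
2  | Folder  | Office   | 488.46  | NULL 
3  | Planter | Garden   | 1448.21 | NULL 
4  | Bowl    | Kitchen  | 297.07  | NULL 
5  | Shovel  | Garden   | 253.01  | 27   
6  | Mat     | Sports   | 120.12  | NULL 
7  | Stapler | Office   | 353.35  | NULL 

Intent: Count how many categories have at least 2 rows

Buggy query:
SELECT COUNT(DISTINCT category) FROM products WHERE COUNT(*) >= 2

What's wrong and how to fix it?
Bug: WHERE filters individual rows, not groups, so a group-level COUNT is invalid there

Fix: Group first with HAVING COUNT(*) >= 2, then COUNT the resulting groups

Corrected query:
SELECT COUNT(*) FROM (SELECT category FROM products GROUP BY category HAVING COUNT(*) >= 2)

Result:
COUNT(*)
--------
3       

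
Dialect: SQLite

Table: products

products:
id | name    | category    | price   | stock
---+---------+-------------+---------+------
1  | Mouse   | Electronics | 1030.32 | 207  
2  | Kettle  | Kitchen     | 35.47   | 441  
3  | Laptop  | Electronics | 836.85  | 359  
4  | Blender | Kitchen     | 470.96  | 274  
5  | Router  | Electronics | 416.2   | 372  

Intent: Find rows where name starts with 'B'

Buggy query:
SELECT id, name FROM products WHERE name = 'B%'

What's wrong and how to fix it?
Bug: '=' compares the literal string including the % character; pattern matching needs LIKE

Fix: Use LIKE for wildcard pattern matching

Corrected query:
SELECT id, name FROM products WHERE name LIKE 'B%'

Result:
id | name   
---+--------
4  | Blender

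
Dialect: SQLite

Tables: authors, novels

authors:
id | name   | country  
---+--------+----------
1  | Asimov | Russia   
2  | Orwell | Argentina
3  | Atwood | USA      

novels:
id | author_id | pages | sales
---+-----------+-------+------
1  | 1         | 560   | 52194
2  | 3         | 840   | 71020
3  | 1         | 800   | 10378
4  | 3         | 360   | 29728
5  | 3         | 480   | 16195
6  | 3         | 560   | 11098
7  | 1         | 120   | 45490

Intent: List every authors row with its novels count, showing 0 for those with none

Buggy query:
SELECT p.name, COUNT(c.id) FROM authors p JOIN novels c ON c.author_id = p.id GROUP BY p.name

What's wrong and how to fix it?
Bug: INNER JOIN drops authors rows that have no matching novels rows

Fix: Switch to LEFT JOIN to retain unmatched parent rows

Corrected query:
SELECT p.name, COUNT(c.id) FROM authors p LEFT JOIN novels c ON c.author_id = p.id GROUP BY p.name

Result:
name   | COUNT(c.id)
-------+------------
Asimov | 3          
Atwood | 4          
Orwell | 0          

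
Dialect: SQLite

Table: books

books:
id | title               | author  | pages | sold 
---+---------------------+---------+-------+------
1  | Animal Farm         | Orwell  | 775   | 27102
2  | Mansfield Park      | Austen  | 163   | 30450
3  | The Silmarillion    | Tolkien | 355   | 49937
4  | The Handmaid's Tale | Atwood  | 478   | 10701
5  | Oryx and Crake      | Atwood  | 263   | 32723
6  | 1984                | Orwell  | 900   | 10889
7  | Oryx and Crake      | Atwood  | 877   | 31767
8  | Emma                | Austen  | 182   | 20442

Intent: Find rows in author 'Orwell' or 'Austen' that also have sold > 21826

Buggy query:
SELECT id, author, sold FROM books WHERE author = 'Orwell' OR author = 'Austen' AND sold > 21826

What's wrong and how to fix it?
Bug: Without parentheses, AND is evaluated before OR, so the sold filter only applies to the 'Austen' branch

Fix: Group the OR with parentheses (or use IN), then AND the threshold

Corrected query:
SELECT id, author, sold FROM books WHERE (author = 'Orwell' OR author = 'Austen') AND sold > 21826

Result:
id | author | sold 
---+--------+------
1  | Orwell | 27102
2  | Austen | 30450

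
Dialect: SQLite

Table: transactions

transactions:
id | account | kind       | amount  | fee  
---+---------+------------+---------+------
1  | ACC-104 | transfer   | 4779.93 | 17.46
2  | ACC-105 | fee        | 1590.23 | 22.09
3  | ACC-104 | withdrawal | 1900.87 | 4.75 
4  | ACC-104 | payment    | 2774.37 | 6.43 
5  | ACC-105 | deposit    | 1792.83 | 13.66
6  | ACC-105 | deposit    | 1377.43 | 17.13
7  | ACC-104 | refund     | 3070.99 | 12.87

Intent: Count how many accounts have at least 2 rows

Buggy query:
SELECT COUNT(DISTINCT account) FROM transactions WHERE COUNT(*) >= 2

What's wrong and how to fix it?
Bug: WHERE filters individual rows, not groups, so a group-level COUNT is invalid there

Fix: Group first with HAVING COUNT(*) >= 2, then COUNT the resulting groups

Corrected query:
SELECT COUNT(*) FROM (SELECT account FROM transactions GROUP BY account HAVING COUNT(*) >= 2)

Result:
COUNT(*)
--------
2       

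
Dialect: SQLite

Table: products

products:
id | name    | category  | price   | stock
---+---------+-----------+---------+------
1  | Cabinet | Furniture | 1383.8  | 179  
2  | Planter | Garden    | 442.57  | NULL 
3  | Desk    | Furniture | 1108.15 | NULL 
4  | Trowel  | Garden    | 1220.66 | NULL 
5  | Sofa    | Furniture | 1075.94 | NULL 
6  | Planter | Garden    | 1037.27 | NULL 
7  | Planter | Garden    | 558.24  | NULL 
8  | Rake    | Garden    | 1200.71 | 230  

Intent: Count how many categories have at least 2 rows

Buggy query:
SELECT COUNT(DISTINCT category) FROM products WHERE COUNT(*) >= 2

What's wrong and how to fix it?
Bug: WHERE filters individual rows, not groups, so a group-level COUNT is invalid there

Fix: Use a subquery that GROUPs and filters with HAVING, then count its rows

Corrected query:
SELECT COUNT(*) FROM (SELECT category FROM products GROUP BY category HAVING COUNT(*) >= 2)

Result:
COUNT(*)
--------
2       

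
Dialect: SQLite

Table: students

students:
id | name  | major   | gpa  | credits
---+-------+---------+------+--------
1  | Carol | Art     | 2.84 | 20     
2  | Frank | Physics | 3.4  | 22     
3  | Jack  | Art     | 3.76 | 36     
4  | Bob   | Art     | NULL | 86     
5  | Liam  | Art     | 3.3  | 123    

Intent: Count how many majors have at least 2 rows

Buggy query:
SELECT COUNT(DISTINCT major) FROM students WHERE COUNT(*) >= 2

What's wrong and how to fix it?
Bug: COUNT(*) cannot appear in WHERE; the per-group count doesn't exist yet

Fix: Use a subquery that GROUPs and filters with HAVING, then count its rows

Corrected query:
SELECT COUNT(*) FROM (SELECT major FROM students GROUP BY major HAVING COUNT(*) >= 2)

Result:
COUNT(*)
--------
1       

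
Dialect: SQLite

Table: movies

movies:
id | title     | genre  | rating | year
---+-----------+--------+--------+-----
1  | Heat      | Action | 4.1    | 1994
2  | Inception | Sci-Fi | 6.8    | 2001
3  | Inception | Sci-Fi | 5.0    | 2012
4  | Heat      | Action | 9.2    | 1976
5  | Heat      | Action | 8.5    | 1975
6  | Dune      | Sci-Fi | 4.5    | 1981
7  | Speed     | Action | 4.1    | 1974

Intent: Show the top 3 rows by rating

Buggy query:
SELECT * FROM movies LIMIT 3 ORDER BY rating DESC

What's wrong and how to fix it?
Bug: ORDER BY cannot follow LIMIT; LIMIT is the final clause

Fix: Swap the clauses: ORDER BY first, then LIMIT

Corrected query:
SELECT * FROM movies ORDER BY rating DESC LIMIT 3

Result:
id | title     | genre  | rating | year
---+-----------+--------+--------+-----
4  | Heat      | Action | 9.2    | 1976
5  | Heat      | Action | 8.5    | 1975
2  | Inception | Sci-Fi | 6.8    | 2001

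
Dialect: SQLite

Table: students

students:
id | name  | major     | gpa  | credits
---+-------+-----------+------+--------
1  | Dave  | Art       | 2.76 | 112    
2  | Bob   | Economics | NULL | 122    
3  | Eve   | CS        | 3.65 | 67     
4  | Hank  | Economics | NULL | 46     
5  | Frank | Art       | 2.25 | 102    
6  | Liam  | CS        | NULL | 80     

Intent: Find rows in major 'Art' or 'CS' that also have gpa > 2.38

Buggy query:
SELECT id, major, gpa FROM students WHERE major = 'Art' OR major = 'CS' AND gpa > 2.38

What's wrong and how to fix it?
Bug: Without parentheses, AND is evaluated before OR, so the gpa filter only applies to the 'CS' branch

Fix: Add parentheses around the OR so the AND applies to both alternatives

Corrected query:
SELECT id, major, gpa FROM students WHERE (major = 'Art' OR major = 'CS') AND gpa > 2.38

Result:
id | major | gpa 
---+-------+-----
1  | Art   | 2.76
3  | CS    | 3.65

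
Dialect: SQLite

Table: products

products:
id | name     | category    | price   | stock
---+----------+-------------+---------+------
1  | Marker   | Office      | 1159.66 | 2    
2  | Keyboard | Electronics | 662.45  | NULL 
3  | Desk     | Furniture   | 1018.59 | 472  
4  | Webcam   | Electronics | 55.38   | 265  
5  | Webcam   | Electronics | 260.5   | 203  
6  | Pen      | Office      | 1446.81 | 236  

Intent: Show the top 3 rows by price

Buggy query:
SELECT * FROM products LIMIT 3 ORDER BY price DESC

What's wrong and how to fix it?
Bug: LIMIT must come after ORDER BY

Fix: Swap the clauses: ORDER BY first, then LIMIT

Corrected query:
SELECT * FROM products ORDER BY price DESC LIMIT 3

Result:
id | name   | category  | price   | stock
---+--------+-----------+---------+------
6  | Pen    | Office    | 1446.81 | 236  
1  | Marker | Office    | 1159.66 | 2    
3  | Desk   | Furniture | 1018.59 | 472  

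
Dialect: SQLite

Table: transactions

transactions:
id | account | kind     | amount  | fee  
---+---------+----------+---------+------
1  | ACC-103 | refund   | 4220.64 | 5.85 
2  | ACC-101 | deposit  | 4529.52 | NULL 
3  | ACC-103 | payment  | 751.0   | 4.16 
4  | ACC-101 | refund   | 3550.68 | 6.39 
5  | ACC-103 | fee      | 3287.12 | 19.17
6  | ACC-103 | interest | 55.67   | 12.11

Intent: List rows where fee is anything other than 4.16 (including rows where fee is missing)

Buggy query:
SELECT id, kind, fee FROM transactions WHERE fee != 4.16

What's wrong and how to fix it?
Bug: Inequality against NULL is unknown, not true; rows with NULL are dropped

Fix: Handle NULL separately with IS NULL alongside the inequality

Corrected query:
SELECT id, kind, fee FROM transactions WHERE fee != 4.16 OR fee IS NULL

Result:
id | kind     | fee  
---+----------+------
1  | refund   | 5.85 
2  | deposit  | NULL 
4  | refund   | 6.39 
5  | fee      | 19.17
6  | interest | 12.11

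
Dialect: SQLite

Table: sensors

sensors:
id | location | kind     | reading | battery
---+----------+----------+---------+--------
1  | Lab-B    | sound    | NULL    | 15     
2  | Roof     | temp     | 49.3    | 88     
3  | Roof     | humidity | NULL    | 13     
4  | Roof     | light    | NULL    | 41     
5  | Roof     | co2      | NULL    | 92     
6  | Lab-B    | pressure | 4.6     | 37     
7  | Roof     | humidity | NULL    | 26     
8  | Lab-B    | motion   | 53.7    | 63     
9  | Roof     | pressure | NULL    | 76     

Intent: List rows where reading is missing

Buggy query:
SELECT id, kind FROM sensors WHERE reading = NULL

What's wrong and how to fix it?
Bug: Comparing to NULL with '=' never matches; NULL = NULL is unknown, not true

Fix: Use IS NULL to test for NULL

Corrected query:
SELECT id, kind FROM sensors WHERE reading IS NULL

Result:
id | kind    
---+---------
1  | sound   
3  | humidity
4  | light   
5  | co2     
7  | humidity
9  | pressure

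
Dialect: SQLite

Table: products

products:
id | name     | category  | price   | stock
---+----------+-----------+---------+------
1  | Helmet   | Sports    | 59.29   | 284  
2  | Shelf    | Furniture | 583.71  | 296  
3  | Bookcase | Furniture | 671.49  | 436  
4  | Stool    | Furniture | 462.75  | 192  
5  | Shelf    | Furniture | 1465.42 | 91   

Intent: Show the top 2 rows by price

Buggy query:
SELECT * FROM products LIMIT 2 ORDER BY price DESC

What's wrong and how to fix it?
Bug: LIMIT must come after ORDER BY

Fix: Swap the clauses: ORDER BY first, then LIMIT

Corrected query:
SELECT * FROM products ORDER BY price DESC LIMIT 2

Result:
id | name     | category  | price   | stock
---+----------+-----------+---------+------
5  | Shelf    | Furniture | 1465.42 | 91   
3  | Bookcase | Furniture | 671.49  | 436  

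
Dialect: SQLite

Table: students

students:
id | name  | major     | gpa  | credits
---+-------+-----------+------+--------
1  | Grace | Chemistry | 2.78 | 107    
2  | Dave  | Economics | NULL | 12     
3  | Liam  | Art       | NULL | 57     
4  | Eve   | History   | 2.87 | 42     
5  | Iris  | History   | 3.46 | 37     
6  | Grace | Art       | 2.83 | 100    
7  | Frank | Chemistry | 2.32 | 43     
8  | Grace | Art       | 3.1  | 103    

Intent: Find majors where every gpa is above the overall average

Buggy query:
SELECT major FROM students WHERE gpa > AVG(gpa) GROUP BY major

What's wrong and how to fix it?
Bug: AVG() is an aggregate; it can't sit directly in WHERE

Fix: Use a subquery for AVG and a HAVING MIN(...) filter so the condition holds for every row in the group

Corrected query:
SELECT major FROM students GROUP BY major HAVING MIN(gpa) > (SELECT AVG(gpa) FROM students)

Result:
(no rows)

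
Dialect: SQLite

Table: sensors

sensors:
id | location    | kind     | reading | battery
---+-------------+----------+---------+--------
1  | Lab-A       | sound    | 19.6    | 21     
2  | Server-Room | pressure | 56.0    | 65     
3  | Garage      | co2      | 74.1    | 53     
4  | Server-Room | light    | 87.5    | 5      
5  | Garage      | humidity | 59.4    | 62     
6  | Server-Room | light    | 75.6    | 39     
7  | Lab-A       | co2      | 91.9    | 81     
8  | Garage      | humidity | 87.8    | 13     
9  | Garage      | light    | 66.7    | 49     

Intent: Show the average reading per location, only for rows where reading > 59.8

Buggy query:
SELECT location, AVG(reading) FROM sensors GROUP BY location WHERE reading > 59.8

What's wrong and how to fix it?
Bug: WHERE cannot follow GROUP BY

Fix: Move the WHERE clause before GROUP BY

Corrected query:
SELECT location, AVG(reading) FROM sensors WHERE reading > 59.8 GROUP BY location

Result:
location    | AVG(reading)
------------+-------------
Garage      | 76.2        
Lab-A       | 91.9        
Server-Room | 81.55       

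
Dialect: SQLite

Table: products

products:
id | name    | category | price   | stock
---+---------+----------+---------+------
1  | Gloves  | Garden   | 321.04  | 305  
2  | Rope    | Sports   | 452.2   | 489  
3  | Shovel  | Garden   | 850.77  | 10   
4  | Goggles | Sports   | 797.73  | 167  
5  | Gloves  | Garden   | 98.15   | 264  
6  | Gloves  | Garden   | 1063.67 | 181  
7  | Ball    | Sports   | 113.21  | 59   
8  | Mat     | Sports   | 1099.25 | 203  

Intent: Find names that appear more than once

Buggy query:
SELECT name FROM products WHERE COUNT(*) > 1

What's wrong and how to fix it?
Bug: WHERE can't reference COUNT(*); aggregates are computed after WHERE

Fix: GROUP BY name, then filter groups with HAVING COUNT(*) > 1

Corrected query:
SELECT name FROM products GROUP BY name HAVING COUNT(*) > 1

Result:
name  
------
Gloves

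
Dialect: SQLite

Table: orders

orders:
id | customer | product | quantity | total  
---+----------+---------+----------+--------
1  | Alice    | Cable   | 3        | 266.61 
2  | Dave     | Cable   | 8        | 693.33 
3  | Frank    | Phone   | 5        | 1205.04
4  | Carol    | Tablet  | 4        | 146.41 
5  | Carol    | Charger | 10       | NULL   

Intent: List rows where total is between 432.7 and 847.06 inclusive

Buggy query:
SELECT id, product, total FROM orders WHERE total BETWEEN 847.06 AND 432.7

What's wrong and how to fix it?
Bug: BETWEEN expects the lower bound first; with 847.06 AND 432.7 the range is empty

Fix: Swap the bounds so the smaller value comes first

Corrected query:
SELECT id, product, total FROM orders WHERE total BETWEEN 432.7 AND 847.06

Result:
id | product | total 
---+---------+-------
2  | Cable   | 693.33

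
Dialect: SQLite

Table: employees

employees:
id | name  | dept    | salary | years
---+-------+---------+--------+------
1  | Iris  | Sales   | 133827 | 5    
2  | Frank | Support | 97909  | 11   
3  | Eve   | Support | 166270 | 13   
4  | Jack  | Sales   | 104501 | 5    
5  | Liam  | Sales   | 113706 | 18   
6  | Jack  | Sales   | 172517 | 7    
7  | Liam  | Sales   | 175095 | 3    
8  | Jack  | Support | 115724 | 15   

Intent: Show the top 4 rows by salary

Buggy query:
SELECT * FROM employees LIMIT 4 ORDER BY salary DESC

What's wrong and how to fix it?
Bug: ORDER BY cannot follow LIMIT; LIMIT is the final clause

Fix: Sort with ORDER BY, then apply LIMIT

Corrected query:
SELECT * FROM employees ORDER BY salary DESC LIMIT 4

Result:
id | name | dept    | salary | years
---+------+---------+--------+------
7  | Liam | Sales   | 175095 | 3    
6  | Jack | Sales   | 172517 | 7    
3  | Eve  | Support | 166270 | 13   
1  | Iris | Sales   | 133827 | 5    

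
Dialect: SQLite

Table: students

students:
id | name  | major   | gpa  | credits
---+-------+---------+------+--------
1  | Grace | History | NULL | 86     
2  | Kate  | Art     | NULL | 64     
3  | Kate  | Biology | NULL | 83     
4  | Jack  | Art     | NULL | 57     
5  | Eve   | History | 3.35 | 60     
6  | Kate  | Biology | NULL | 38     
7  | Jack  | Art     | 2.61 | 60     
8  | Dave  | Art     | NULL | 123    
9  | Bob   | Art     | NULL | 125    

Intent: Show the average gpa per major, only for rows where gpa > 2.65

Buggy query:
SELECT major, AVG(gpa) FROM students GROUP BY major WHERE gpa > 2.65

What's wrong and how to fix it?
Bug: Row-level WHERE must come before GROUP BY in the clause order

Fix: Place WHERE between FROM and GROUP BY

Corrected query:
SELECT major, AVG(gpa) FROM students WHERE gpa > 2.65 GROUP BY major

Result:
major   | AVG(gpa)
--------+---------
History | 3.35    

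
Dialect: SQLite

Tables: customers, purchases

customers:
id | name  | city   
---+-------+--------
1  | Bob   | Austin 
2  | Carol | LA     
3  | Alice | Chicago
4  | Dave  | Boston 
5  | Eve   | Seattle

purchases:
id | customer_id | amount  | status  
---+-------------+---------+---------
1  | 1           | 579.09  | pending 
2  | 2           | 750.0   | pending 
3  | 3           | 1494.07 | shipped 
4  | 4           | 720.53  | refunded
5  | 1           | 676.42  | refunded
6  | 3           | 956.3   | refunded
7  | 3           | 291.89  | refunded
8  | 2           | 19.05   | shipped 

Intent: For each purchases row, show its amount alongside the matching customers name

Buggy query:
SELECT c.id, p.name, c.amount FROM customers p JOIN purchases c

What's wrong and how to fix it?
Bug: JOIN with no ON clause produces a cartesian product; every purchases row pairs with every customers row

Fix: Specify the join condition linking the foreign key to the parent id

Corrected query:
SELECT c.id, p.name, c.amount FROM customers p JOIN purchases c ON c.customer_id = p.id

Result:
id | name  | amount 
---+-------+--------
1  | Bob   | 579.09 
2  | Carol | 750    
3  | Alice | 1494.07
4  | Dave  | 720.53 
5  | Bob   | 676.42 
6  | Alice | 956.3  
7  | Alice | 291.89 
8  | Carol | 19.05  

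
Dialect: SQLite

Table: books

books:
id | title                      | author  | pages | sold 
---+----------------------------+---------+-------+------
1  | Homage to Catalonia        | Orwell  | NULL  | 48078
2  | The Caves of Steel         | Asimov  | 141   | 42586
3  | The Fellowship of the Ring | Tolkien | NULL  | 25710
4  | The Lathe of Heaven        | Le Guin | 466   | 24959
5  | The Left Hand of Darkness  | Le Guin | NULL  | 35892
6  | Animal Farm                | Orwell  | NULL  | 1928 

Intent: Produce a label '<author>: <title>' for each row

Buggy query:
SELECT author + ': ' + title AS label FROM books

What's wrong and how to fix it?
Bug: SQLite uses || for string concatenation; + coerces text to numbers (yielding 0)

Fix: Replace + with || to concatenate text

Corrected query:
SELECT author || ': ' || title AS label FROM books

Result:
label                              
-----------------------------------
Orwell: Homage to Catalonia        
Asimov: The Caves of Steel         
Tolkien: The Fellowship of the Ring
Le Guin: The Lathe of Heaven       
Le Guin: The Left Hand of Darkness 
Orwell: Animal Farm                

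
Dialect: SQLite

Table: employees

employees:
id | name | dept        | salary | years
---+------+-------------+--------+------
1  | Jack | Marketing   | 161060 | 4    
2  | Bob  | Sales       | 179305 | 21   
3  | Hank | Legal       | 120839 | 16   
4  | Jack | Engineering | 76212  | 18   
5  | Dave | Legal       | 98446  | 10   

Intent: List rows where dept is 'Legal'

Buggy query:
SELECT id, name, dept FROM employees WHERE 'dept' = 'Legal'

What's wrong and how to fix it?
Bug: 'dept' in single quotes is a string literal, not the column; the comparison is literal-vs-literal and never true

Fix: Remove the quotes around the column name (or use double quotes for an identifier)

Corrected query:
SELECT id, name, dept FROM employees WHERE dept = 'Legal'

Result:
id | name | dept 
---+------+------
3  | Hank | Legal
5  | Dave | Legal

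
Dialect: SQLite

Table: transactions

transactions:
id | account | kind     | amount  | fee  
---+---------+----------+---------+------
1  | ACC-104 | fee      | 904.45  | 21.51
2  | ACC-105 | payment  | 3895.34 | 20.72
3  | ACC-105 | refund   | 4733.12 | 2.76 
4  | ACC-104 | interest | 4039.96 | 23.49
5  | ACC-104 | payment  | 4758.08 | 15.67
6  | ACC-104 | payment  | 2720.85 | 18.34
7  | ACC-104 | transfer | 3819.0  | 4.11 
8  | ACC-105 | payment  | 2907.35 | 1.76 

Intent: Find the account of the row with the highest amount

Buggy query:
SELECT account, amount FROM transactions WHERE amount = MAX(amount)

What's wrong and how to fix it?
Bug: MAX(amount) is an aggregate and cannot be used directly in WHERE

Fix: Use a subquery: WHERE amount = (SELECT MAX(amount) FROM transactions)

Corrected query:
SELECT account, amount FROM transactions WHERE amount = (SELECT MAX(amount) FROM transactions)

Result:
account | amount 
--------+--------
ACC-104 | 4758.08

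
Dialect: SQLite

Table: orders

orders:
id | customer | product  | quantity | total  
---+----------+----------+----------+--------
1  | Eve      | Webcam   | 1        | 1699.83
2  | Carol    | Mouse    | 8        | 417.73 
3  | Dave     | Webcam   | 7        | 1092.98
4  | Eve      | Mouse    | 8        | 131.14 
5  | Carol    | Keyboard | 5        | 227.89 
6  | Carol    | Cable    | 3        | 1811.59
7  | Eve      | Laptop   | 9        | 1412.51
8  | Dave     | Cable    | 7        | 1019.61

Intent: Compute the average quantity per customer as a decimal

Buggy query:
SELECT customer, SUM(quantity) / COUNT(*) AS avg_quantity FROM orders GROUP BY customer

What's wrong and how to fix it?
Bug: SUM(quantity) and COUNT(*) are both integers; the division truncates the fractional part

Fix: Cast one side to REAL so the division keeps the fractional part

Corrected query:
SELECT customer, SUM(quantity) * 1.0 / COUNT(*) AS avg_quantity FROM orders GROUP BY customer

Result:
customer | avg_quantity
---------+-------------
Carol    | 5.333333    
Dave     | 7           
Eve      | 6           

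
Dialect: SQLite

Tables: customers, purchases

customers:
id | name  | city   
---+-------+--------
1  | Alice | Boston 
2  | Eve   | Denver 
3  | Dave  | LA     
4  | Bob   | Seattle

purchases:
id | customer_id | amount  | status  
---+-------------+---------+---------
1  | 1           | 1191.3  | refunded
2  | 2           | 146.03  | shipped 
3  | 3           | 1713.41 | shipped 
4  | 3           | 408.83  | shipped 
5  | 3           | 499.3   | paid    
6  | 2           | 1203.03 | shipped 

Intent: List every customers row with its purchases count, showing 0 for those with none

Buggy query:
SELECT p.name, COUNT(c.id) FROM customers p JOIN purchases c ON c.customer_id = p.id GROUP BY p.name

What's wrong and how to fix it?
Bug: An inner join excludes parents with zero children

Fix: Switch to LEFT JOIN to retain unmatched parent rows

Corrected query:
SELECT p.name, COUNT(c.id) FROM customers p LEFT JOIN purchases c ON c.customer_id = p.id GROUP BY p.name

Result:
name  | COUNT(c.id)
------+------------
Alice | 1          
Bob   | 0          
Dave  | 3          
Eve   | 2          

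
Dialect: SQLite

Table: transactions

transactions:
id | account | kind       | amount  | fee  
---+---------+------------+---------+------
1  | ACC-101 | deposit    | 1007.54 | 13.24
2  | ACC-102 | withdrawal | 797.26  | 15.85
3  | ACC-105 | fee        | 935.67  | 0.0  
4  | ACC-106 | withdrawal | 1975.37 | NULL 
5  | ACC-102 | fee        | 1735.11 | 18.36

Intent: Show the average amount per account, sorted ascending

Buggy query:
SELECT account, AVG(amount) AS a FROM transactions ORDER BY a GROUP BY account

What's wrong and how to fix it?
Bug: ORDER BY appears before GROUP BY; SQL clause order requires GROUP BY first

Fix: Move ORDER BY to the end, after GROUP BY

Corrected query:
SELECT account, AVG(amount) AS a FROM transactions GROUP BY account ORDER BY a

Result:
account | a       
--------+---------
ACC-105 | 935.67  
ACC-101 | 1007.54 
ACC-102 | 1266.185
ACC-106 | 1975.37 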